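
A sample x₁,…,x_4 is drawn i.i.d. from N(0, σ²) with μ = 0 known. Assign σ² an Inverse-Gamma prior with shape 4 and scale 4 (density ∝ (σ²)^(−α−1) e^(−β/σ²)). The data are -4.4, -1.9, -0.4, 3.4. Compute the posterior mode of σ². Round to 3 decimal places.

Sum of squared deviations about the known mean: SS = (-4.4−0)² + (-1.9−0)² + (-0.4−0)² + (3.4−0)² = 34.69.
The Normal likelihood contributes (σ²)^(−n/2) exp(−SS/(2σ²)), so the posterior is Inverse-Gamma(α + n/2, β + SS/2) = Inverse-Gamma(6, 21.345).
The mode of Inverse-Gamma(a, b) is b/(a+1) = 21.345/7 ≈ 3.049.

σ̂²_MAP = 3.049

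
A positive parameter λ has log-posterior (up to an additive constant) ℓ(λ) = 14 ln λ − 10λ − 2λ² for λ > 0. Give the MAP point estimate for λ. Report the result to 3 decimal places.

λ̂_MAP = 1.000

ℓ'(λ) = 14/λ − 10 − 4λ. Setting this to zero and multiplying by λ: 4λ² + 10λ − 14 = 0.
λ = (−10 + √(10² + 4·4·14)) / (2·4) = (−10 + √324) / 8 = (−10 + 18)/8 = 1.
ℓ''(λ) = −14/λ² − 4 < 0, confirming a maximum.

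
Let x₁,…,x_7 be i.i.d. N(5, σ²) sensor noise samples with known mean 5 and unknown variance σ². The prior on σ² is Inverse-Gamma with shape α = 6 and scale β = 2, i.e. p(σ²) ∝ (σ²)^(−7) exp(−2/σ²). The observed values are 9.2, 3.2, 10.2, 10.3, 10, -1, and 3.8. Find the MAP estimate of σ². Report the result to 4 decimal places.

σ̂²_MAP = 6.7833

Sum of squared deviations about the known mean: SS = (9.2−5)² + (3.2−5)² + (10.2−5)² + (10.3−5)² + (10−5)² + (-1−5)² + (3.8−5)² = 138.45.
The Normal likelihood contributes (σ²)^(−n/2) exp(−SS/(2σ²)), so the posterior is Inverse-Gamma(α + n/2, β + SS/2) = Inverse-Gamma(9.5, 71.225).
The mode of Inverse-Gamma(a, b) is b/(a+1) = 71.225/10.5 ≈ 6.7833.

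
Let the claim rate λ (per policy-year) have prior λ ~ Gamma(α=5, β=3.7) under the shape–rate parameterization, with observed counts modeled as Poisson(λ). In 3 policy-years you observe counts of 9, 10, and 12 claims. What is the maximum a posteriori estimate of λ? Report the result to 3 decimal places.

Σxᵢ = 9+10+12 = 31, with n = 3.
Posterior ∝ λ^4e^(−3.7λ) · λ^31e^(−3λ) = λ^35e^(−6.7λ), i.e. Gamma(shape=36, rate=6.7).
The mode of a Gamma(a, b) with a ≥ 1 (shape–rate) is (a−1)/b = 35/6.7 ≈ 5.224.

λ̂_MAP = 5.224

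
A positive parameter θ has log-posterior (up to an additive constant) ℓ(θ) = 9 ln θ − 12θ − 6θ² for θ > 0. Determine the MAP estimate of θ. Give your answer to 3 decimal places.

θ̂_MAP = 0.500

ℓ'(θ) = 9/θ − 12 − 12θ. Setting this to zero and multiplying by θ: 12θ² + 12θ − 9 = 0.
θ = (−12 + √(12² + 4·12·9)) / (2·12) = (−12 + √576) / 24 = (−12 + 24)/24 = 1/2.
ℓ''(θ) = −9/θ² − 12 < 0, confirming a maximum.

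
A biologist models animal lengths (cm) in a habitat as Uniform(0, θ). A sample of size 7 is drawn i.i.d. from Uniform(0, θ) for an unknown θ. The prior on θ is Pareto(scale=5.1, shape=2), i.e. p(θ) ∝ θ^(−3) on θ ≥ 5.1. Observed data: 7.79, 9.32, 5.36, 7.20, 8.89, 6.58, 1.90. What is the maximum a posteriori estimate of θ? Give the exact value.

θ̂_MAP = 9.32

The Uniform(0, θ) likelihood is θ^(−n) for θ ≥ max(xᵢ), zero otherwise. Here max(xᵢ) = 9.32.
Posterior ∝ θ^(−3) · θ^(−7) = θ^(−10) on θ ≥ max(5.1, 9.32) = 9.32.
This density is strictly decreasing in θ, so the posterior mode lies at the lower boundary of the support.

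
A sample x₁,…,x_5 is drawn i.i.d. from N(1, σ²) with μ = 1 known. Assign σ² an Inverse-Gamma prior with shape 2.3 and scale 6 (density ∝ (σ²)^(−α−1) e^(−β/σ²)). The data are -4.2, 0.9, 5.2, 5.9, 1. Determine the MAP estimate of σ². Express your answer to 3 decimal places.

σ̂²_MAP = 6.957

Sum of squared deviations about the known mean: SS = (-4.2−1)² + (0.9−1)² + (5.2−1)² + (5.9−1)² + (1−1)² = 68.7.
The Normal likelihood contributes (σ²)^(−n/2) exp(−SS/(2σ²)), so the posterior is Inverse-Gamma(α + n/2, β + SS/2) = Inverse-Gamma(4.8, 40.35).
The mode of Inverse-Gamma(a, b) is b/(a+1) = 40.35/5.8 ≈ 6.957.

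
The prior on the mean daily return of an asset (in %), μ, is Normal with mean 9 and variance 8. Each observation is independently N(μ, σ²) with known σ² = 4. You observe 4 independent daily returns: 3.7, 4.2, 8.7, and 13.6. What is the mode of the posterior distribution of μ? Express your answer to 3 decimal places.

μ̂_MAP = 7.711

n = 4; x̄ = (3.7 + 4.2 + 8.7 + 13.6)/4 = 30.2/4 = 7.55.
For a Normal prior and Normal likelihood with known variance, the posterior is Normal; its mode equals its mean, the precision-weighted average.
Prior precision 1/σ₀² = 1/8 = 0.125; data precision n/σ² = 4/4 = 1.
μ̂ = (0.125·9 + 1·7.55) / (0.125 + 1) = 8.675/1.125 = 347/45 ≈ 7.711.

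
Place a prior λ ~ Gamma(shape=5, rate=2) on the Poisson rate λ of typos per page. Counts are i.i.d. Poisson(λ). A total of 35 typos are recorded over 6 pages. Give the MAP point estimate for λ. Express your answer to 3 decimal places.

λ̂_MAP = 4.875

Σxᵢ = 35, n = 6.
Posterior ∝ λ^4e^(−2λ) · λ^35e^(−6λ) = λ^39e^(−8λ), i.e. Gamma(shape=40, rate=8).
The mode of a Gamma(a, b) with a ≥ 1 (shape–rate) is (a−1)/b = 39/8 ≈ 4.875.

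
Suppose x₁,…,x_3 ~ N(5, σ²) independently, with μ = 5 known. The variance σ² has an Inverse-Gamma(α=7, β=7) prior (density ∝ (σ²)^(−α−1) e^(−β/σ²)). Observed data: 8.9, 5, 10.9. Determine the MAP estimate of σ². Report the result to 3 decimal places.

σ̂²_MAP = 3.369

Sum of squared deviations about the known mean: SS = (8.9−5)² + (5−5)² + (10.9−5)² = 50.02.
The Normal likelihood contributes (σ²)^(−n/2) exp(−SS/(2σ²)), so the posterior is Inverse-Gamma(α + n/2, β + SS/2) = Inverse-Gamma(8.5, 32.01).
The mode of Inverse-Gamma(a, b) is b/(a+1) = 32.01/9.5 ≈ 3.369.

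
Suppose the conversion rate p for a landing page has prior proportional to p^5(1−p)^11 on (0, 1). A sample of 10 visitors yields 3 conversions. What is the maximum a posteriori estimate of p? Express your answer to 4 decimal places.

The prior density ∝ p^5(1−p)^11 is the kernel of Beta(6, 12).
Data: 3 successes in 10 trials. The binomial likelihood contributes p^3(1−p)^7, so the posterior is Beta(6+3, 12+7) = Beta(9, 19).
For Beta(a, b) with a, b > 1 the mode is (a−1)/(a+b−2) = 8/26 ≈ 0.3077.

p̂_MAP = 0.3077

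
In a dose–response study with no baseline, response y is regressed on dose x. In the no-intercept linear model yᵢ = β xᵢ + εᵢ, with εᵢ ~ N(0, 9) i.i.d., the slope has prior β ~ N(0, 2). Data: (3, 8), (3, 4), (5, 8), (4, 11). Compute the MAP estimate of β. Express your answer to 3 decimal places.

β̂_MAP = 1.890

log p(β | y) = −Σ(yᵢ − βxᵢ)²/(2·9) − β²/(2·2) + const.
Setting the derivative to zero: Σxᵢ(yᵢ − βxᵢ)/9 − β/2 = 0, so β = Σxᵢyᵢ / (Σxᵢ² + σ²/τ²).
Σxᵢyᵢ = 3·8 + 3·4 + 5·8 + 4·11 = 120; Σxᵢ² = 59; σ²/τ² = 4.5.
β̂_MAP = 120 / (59 + 4.5) = 120/63.5 ≈ 1.890.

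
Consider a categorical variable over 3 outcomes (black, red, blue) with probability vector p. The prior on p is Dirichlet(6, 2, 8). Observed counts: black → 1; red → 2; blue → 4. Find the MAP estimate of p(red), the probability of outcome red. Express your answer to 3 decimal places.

The posterior is Dirichlet(αᵢ + nᵢ) = Dirichlet(7, 4, 12).
For a Dirichlet(a₁,…,a_K) with all aᵢ > 1, the mode has j-th component (aⱼ − 1)/(Σaᵢ − K).
Here Σaᵢ = 23 and K = 3, so p(red) = (4 − 1)/(23 − 3) = 3/20 ≈ 0.150.

MAP estimate of p(red) = 0.150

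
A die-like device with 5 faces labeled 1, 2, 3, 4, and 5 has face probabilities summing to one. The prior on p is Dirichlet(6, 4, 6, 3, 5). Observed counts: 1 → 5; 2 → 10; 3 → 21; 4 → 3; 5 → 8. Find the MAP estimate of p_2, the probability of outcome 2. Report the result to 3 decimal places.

MAP estimate: 0.197

The posterior is Dirichlet(αᵢ + nᵢ) = Dirichlet(11, 14, 27, 6, 13).
For a Dirichlet(a₁,…,a_K) with all aᵢ > 1, the mode has j-th component (aⱼ − 1)/(Σaᵢ − K).
Here Σaᵢ = 71 and K = 5, so p_2 = (14 − 1)/(71 − 5) = 13/66 ≈ 0.197.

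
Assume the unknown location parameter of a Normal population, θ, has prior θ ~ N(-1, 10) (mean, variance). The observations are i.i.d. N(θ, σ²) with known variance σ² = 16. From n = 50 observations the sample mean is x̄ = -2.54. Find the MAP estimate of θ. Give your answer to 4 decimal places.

n = 50, x̄ = -2.54.
For a Normal prior and Normal likelihood with known variance, the posterior is Normal; its mode equals its mean, the precision-weighted average.
Prior precision 1/σ₀² = 1/10 = 0.1; data precision n/σ² = 50/16 = 3.125.
θ̂ = (0.1·(-1) + 3.125·(-2.54)) / (0.1 + 3.125) = (-8.0375)/3.225 = -643/258 ≈ -2.4922.

θ̂_MAP = -2.4922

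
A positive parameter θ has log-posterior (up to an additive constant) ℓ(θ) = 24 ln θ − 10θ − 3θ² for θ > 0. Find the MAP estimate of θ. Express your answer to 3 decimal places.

θ̂_MAP = 1.333

ℓ'(θ) = 24/θ − 10 − 6θ. Setting this to zero and multiplying by θ: 6θ² + 10θ − 24 = 0.
θ = (−10 + √(10² + 4·6·24)) / (2·6) = (−10 + √676) / 12 = (−10 + 26)/12 = 4/3.
ℓ''(θ) = −24/θ² − 6 < 0, confirming a maximum.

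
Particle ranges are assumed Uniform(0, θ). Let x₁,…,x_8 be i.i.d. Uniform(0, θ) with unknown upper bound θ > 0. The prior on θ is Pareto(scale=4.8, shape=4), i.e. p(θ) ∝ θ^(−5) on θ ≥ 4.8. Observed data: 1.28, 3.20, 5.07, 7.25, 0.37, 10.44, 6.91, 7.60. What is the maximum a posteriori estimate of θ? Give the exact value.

θ̂_MAP = 10.44

The Uniform(0, θ) likelihood is θ^(−n) for θ ≥ max(xᵢ), zero otherwise. Here max(xᵢ) = 10.44.
Posterior ∝ θ^(−5) · θ^(−8) = θ^(−13) on θ ≥ max(4.8, 10.44) = 10.44.
This density is strictly decreasing in θ, so the posterior mode lies at the lower boundary of the support.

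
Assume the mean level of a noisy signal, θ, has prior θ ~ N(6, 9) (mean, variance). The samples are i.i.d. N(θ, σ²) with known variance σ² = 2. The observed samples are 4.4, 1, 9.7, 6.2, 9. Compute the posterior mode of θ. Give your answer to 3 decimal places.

n = 5; x̄ = (4.4 + 1 + 9.7 + 6.2 + 9)/5 = 30.3/5 = 6.06.
For a Normal prior and Normal likelihood with known variance, the posterior is Normal; its mode equals its mean, the precision-weighted average.
Prior precision 1/σ₀² = 1/9; data precision n/σ² = 5/2 = 2.5.
θ̂ = ((1/9)·6 + 2.5·6.06) / (1/9 + 2.5) = (949/60)/(47/18) = 2847/470 ≈ 6.057.

θ̂_MAP = 6.057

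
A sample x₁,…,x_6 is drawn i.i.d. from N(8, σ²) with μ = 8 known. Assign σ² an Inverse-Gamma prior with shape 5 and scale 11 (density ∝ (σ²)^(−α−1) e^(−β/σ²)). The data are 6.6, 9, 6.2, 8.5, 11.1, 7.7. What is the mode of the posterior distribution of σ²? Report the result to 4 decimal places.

σ̂²_MAP = 2.1194

Sum of squared deviations about the known mean: SS = (6.6−8)² + (9−8)² + (6.2−8)² + (8.5−8)² + (11.1−8)² + (7.7−8)² = 16.15.
The Normal likelihood contributes (σ²)^(−n/2) exp(−SS/(2σ²)), so the posterior is Inverse-Gamma(α + n/2, β + SS/2) = Inverse-Gamma(8, 19.075).
The mode of Inverse-Gamma(a, b) is b/(a+1) = 19.075/9 ≈ 2.1194.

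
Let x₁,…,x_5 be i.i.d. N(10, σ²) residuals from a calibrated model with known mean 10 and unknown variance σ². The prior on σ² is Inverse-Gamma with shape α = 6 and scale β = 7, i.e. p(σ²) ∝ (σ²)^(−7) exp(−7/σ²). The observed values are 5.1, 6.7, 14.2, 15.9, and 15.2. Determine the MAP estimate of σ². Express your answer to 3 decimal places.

Sum of squared deviations about the known mean: SS = (5.1−10)² + (6.7−10)² + (14.2−10)² + (15.9−10)² + (15.2−10)² = 114.39.
The Normal likelihood contributes (σ²)^(−n/2) exp(−SS/(2σ²)), so the posterior is Inverse-Gamma(α + n/2, β + SS/2) = Inverse-Gamma(8.5, 64.195).
The mode of Inverse-Gamma(a, b) is b/(a+1) = 64.195/9.5 ≈ 6.757.

σ̂²_MAP = 6.757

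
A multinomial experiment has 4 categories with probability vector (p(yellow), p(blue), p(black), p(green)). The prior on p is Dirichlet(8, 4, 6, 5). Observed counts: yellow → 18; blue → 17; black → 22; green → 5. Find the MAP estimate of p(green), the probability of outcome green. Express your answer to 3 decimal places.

MAP estimate of p(green) = 0.111

The posterior is Dirichlet(αᵢ + nᵢ) = Dirichlet(26, 21, 28, 10).
For a Dirichlet(a₁,…,a_K) with all aᵢ > 1, the mode has j-th component (aⱼ − 1)/(Σaᵢ − K).
Here Σaᵢ = 85 and K = 4, so p(green) = (10 − 1)/(85 − 4) = 9/81 ≈ 0.111.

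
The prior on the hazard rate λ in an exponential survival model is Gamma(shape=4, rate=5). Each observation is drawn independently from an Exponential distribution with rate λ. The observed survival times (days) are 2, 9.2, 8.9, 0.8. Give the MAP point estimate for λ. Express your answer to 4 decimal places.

The Exponential(rate=λ) likelihood is ∝ λ^n e^(−λΣtᵢ). Here n = 4 and Σtᵢ = 2 + 9.2 + 8.9 + 0.8 = 20.9.
Posterior ∝ λ^3e^(−5λ) · λ^4e^(−20.9λ) = λ^7e^(−25.9λ), i.e. Gamma(8, 25.9).
Mode = (a−1)/b = 7/25.9 ≈ 0.2703.

λ̂_MAP = 0.2703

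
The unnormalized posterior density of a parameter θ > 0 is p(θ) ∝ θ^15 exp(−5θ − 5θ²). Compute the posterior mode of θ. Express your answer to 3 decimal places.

ℓ'(θ) = 15/θ − 5 − 10θ. Setting this to zero and multiplying by θ: 10θ² + 5θ − 15 = 0.
θ = (−5 + √(5² + 4·10·15)) / (2·10) = (−5 + √625) / 20 = (−5 + 25)/20 = 1.
ℓ''(θ) = −15/θ² − 10 < 0, confirming a maximum.

θ̂_MAP = 1.000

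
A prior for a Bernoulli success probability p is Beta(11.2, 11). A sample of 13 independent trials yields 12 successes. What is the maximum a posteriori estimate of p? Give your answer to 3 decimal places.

p̂_MAP = 0.669

Prior: Beta(11.2, 11).
Data: 12 successes in 13 trials. The binomial likelihood contributes p^12(1−p)^1, so the posterior is Beta(11.2+12, 11+1) = Beta(23.2, 12).
For Beta(a, b) with a, b > 1 the mode is (a−1)/(a+b−2) = 22.2/33.2 ≈ 0.669.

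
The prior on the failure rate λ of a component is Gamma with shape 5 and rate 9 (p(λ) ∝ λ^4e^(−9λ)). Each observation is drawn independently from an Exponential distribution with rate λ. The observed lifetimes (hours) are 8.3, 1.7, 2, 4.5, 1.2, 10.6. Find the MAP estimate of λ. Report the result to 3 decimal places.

The Exponential(rate=λ) likelihood is ∝ λ^n e^(−λΣtᵢ). Here n = 6 and Σtᵢ = 8.3 + 1.7 + 2 + 4.5 + 1.2 + 10.6 = 28.3.
Posterior ∝ λ^4e^(−9λ) · λ^6e^(−28.3λ) = λ^10e^(−37.3λ), i.e. Gamma(11, 37.3).
Mode = (a−1)/b = 10/37.3 ≈ 0.268.

λ̂_MAP = 0.268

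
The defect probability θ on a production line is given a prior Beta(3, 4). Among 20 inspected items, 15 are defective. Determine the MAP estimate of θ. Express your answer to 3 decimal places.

θ̂_MAP = 0.680

Prior: Beta(3, 4).
Data: 15 successes in 20 trials. The binomial likelihood contributes θ^15(1−θ)^5, so the posterior is Beta(3+15, 4+5) = Beta(18, 9).
For Beta(a, b) with a, b > 1 the mode is (a−1)/(a+b−2) = 17/25 ≈ 0.680.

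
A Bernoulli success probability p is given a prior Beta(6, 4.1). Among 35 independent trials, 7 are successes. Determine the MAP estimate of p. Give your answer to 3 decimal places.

p̂_MAP = 0.278

Prior: Beta(6, 4.1).
Data: 7 successes in 35 trials. The binomial likelihood contributes p^7(1−p)^28, so the posterior is Beta(6+7, 4.1+28) = Beta(13, 32.1).
For Beta(a, b) with a, b > 1 the mode is (a−1)/(a+b−2) = 12/43.1 ≈ 0.278.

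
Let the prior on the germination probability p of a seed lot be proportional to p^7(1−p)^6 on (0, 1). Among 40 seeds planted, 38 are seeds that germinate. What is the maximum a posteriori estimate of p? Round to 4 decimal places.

p̂_MAP = 0.8491

The prior density ∝ p^7(1−p)^6 is the kernel of Beta(8, 7).
Data: 38 successes in 40 trials. The binomial likelihood contributes p^38(1−p)^2, so the posterior is Beta(8+38, 7+2) = Beta(46, 9).
For Beta(a, b) with a, b > 1 the mode is (a−1)/(a+b−2) = 45/53 ≈ 0.8491.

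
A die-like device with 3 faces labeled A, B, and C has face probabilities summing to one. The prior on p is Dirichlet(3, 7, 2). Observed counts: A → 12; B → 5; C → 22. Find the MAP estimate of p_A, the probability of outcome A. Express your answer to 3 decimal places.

MAP estimate of p_A = 0.292

The posterior is Dirichlet(αᵢ + nᵢ) = Dirichlet(15, 12, 24).
For a Dirichlet(a₁,…,a_K) with all aᵢ > 1, the mode has j-th component (aⱼ − 1)/(Σaᵢ − K).
Here Σaᵢ = 51 and K = 3, so p_A = (15 − 1)/(51 − 3) = 14/48 ≈ 0.292.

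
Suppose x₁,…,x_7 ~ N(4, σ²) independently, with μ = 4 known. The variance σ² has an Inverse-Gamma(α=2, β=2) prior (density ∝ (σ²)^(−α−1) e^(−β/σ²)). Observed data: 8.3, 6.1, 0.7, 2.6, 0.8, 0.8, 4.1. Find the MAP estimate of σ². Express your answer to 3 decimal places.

σ̂²_MAP = 4.634

Sum of squared deviations about the known mean: SS = (8.3−4)² + (6.1−4)² + (0.7−4)² + (2.6−4)² + (0.8−4)² + (0.8−4)² + (4.1−4)² = 56.24.
The Normal likelihood contributes (σ²)^(−n/2) exp(−SS/(2σ²)), so the posterior is Inverse-Gamma(α + n/2, β + SS/2) = Inverse-Gamma(5.5, 30.12).
The mode of Inverse-Gamma(a, b) is b/(a+1) = 30.12/6.5 ≈ 4.634.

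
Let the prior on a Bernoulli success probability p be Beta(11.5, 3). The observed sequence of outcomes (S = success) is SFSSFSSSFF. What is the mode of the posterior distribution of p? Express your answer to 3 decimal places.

Prior: Beta(11.5, 3).
Data: 6 successes in 10 trials (from the sequence). The binomial likelihood contributes p^6(1−p)^4, so the posterior is Beta(11.5+6, 3+4) = Beta(17.5, 7).
For Beta(a, b) with a, b > 1 the mode is (a−1)/(a+b−2) = 16.5/22.5 ≈ 0.733.

p̂_MAP = 0.733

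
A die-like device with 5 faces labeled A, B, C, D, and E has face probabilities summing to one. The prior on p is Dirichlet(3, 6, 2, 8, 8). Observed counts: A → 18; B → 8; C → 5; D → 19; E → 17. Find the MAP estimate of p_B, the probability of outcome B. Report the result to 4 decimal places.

MAP estimate of p_B = 0.1461

The posterior is Dirichlet(αᵢ + nᵢ) = Dirichlet(21, 14, 7, 27, 25).
For a Dirichlet(a₁,…,a_K) with all aᵢ > 1, the mode has j-th component (aⱼ − 1)/(Σaᵢ − K).
Here Σaᵢ = 94 and K = 5, so p_B = (14 − 1)/(94 − 5) = 13/89 ≈ 0.1461.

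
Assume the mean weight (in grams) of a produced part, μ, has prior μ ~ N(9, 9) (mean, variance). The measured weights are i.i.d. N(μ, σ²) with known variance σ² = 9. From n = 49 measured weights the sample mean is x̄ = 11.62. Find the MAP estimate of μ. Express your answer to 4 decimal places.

μ̂_MAP = 11.5676

n = 49, x̄ = 11.62.
For a Normal prior and Normal likelihood with known variance, the posterior is Normal; its mode equals its mean, the precision-weighted average.
Prior precision 1/σ₀² = 1/9; data precision n/σ² = 49/9.
μ̂ = ((1/9)·9 + (49/9)·11.62) / (1/9 + 49/9) = (28919/450)/(50/9) = 11.5676.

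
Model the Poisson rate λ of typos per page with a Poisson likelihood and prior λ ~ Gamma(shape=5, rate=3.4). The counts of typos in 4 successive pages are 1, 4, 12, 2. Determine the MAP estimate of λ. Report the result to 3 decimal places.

Σxᵢ = 1+4+12+2 = 19, with n = 4.
Posterior ∝ λ^4e^(−3.4λ) · λ^19e^(−4λ) = λ^23e^(−7.4λ), i.e. Gamma(shape=24, rate=7.4).
The mode of a Gamma(a, b) with a ≥ 1 (shape–rate) is (a−1)/b = 23/7.4 ≈ 3.108.

λ̂_MAP = 3.108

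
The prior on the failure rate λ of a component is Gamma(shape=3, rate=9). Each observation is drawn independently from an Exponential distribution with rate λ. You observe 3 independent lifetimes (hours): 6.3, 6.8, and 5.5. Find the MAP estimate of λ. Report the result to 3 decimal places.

The Exponential(rate=λ) likelihood is ∝ λ^n e^(−λΣtᵢ). Here n = 3 and Σtᵢ = 6.3 + 6.8 + 5.5 = 18.6.
Posterior ∝ λ^2e^(−9λ) · λ^3e^(−18.6λ) = λ^5e^(−27.6λ), i.e. Gamma(6, 27.6).
Mode = (a−1)/b = 5/27.6 ≈ 0.181.

λ̂_MAP = 0.181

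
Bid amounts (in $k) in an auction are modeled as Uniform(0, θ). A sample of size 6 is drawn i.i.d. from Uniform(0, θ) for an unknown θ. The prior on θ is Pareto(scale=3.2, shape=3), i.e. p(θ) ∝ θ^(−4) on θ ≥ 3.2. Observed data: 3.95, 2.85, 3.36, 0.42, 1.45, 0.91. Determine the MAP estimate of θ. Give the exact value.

θ̂_MAP = 3.95

The Uniform(0, θ) likelihood is θ^(−n) for θ ≥ max(xᵢ), zero otherwise. Here max(xᵢ) = 3.95.
Posterior ∝ θ^(−4) · θ^(−6) = θ^(−10) on θ ≥ max(3.2, 3.95) = 3.95.
This density is strictly decreasing in θ, so the posterior mode lies at the lower boundary of the support.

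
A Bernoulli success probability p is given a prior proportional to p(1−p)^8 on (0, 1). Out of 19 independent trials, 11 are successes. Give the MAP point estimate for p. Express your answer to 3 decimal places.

The prior density ∝ p(1−p)^8 is the kernel of Beta(2, 9).
Data: 11 successes in 19 trials. The binomial likelihood contributes p^11(1−p)^8, so the posterior is Beta(2+11, 9+8) = Beta(13, 17).
For Beta(a, b) with a, b > 1 the mode is (a−1)/(a+b−2) = 12/28 ≈ 0.429.

p̂_MAP = 0.429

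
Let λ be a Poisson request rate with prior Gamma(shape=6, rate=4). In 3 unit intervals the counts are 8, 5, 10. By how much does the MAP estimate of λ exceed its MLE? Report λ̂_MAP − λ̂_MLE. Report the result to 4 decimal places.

Σxᵢ = 23. Posterior is Gamma(29, 7); MAP = (29−1)/7 = 28/7 ≈ 4.00000.
MLE = x̄ = 23/3 ≈ 7.66667.
Difference = 28/7 − 23/3 = -11/3 ≈ -3.6667.

MAP − MLE = -3.6667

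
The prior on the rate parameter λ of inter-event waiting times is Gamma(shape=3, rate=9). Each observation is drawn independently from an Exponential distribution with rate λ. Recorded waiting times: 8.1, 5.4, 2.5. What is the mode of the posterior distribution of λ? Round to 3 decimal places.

The Exponential(rate=λ) likelihood is ∝ λ^n e^(−λΣtᵢ). Here n = 3 and Σtᵢ = 8.1 + 5.4 + 2.5 = 16.
Posterior ∝ λ^2e^(−9λ) · λ^3e^(−16λ) = λ^5e^(−25λ), i.e. Gamma(6, 25).
Mode = (a−1)/b = 5/25 ≈ 0.200.

λ̂_MAP = 0.200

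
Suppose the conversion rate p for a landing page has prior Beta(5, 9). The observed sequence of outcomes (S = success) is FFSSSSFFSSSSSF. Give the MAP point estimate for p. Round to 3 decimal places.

p̂_MAP = 0.500

Prior: Beta(5, 9).
Data: 9 successes in 14 trials (from the sequence). The binomial likelihood contributes p^9(1−p)^5, so the posterior is Beta(5+9, 9+5) = Beta(14, 14).
For Beta(a, b) with a, b > 1 the mode is (a−1)/(a+b−2) = 13/26 ≈ 0.500.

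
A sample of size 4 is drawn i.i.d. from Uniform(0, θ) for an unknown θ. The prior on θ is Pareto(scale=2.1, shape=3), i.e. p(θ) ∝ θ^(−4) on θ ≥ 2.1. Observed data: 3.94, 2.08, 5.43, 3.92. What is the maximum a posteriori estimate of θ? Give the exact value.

θ̂_MAP = 5.43

The Uniform(0, θ) likelihood is θ^(−n) for θ ≥ max(xᵢ), zero otherwise. Here max(xᵢ) = 5.43.
Posterior ∝ θ^(−4) · θ^(−4) = θ^(−8) on θ ≥ max(2.1, 5.43) = 5.43.
This density is strictly decreasing in θ, so the posterior mode lies at the lower boundary of the support.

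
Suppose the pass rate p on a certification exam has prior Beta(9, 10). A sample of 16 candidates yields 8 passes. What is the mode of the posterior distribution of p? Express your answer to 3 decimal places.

p̂_MAP = 0.485

Prior: Beta(9, 10).
Data: 8 successes in 16 trials. The binomial likelihood contributes p^8(1−p)^8, so the posterior is Beta(9+8, 10+8) = Beta(17, 18).
For Beta(a, b) with a, b > 1 the mode is (a−1)/(a+b−2) = 16/33 ≈ 0.485.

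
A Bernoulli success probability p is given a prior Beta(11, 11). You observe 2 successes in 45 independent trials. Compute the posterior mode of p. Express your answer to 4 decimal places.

Prior: Beta(11, 11).
Data: 2 successes in 45 trials. The binomial likelihood contributes p^2(1−p)^43, so the posterior is Beta(11+2, 11+43) = Beta(13, 54).
For Beta(a, b) with a, b > 1 the mode is (a−1)/(a+b−2) = 12/65 ≈ 0.1846.

p̂_MAP = 0.1846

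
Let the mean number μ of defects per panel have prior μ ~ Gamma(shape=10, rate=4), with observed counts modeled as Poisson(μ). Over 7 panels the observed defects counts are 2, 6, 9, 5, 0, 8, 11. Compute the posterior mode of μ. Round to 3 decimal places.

μ̂_MAP = 4.545

Σxᵢ = 2+6+9+5+0+8+11 = 41, with n = 7.
Posterior ∝ μ^9e^(−4μ) · μ^41e^(−7μ) = μ^50e^(−11μ), i.e. Gamma(shape=51, rate=11).
The mode of a Gamma(a, b) with a ≥ 1 (shape–rate) is (a−1)/b = 50/11 ≈ 4.545.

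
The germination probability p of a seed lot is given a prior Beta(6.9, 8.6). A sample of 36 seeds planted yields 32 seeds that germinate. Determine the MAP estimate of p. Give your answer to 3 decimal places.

Prior: Beta(6.9, 8.6).
Data: 32 successes in 36 trials. The binomial likelihood contributes p^32(1−p)^4, so the posterior is Beta(6.9+32, 8.6+4) = Beta(38.9, 12.6).
For Beta(a, b) with a, b > 1 the mode is (a−1)/(a+b−2) = 37.9/49.5 ≈ 0.766.

p̂_MAP = 0.766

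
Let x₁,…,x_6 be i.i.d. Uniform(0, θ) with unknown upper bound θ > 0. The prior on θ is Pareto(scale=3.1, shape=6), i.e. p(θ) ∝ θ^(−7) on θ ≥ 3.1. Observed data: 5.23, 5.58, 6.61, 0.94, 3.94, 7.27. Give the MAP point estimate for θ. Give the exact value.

θ̂_MAP = 7.27

The Uniform(0, θ) likelihood is θ^(−n) for θ ≥ max(xᵢ), zero otherwise. Here max(xᵢ) = 7.27.
Posterior ∝ θ^(−7) · θ^(−6) = θ^(−13) on θ ≥ max(3.1, 7.27) = 7.27.
This density is strictly decreasing in θ, so the posterior mode lies at the lower boundary of the support.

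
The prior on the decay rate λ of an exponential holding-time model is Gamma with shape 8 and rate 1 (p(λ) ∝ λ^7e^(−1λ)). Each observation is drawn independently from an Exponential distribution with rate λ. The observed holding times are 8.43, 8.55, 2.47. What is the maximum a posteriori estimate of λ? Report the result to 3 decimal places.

λ̂_MAP = 0.489

The Exponential(rate=λ) likelihood is ∝ λ^n e^(−λΣtᵢ). Here n = 3 and Σtᵢ = 8.43 + 8.55 + 2.47 = 19.45.
Posterior ∝ λ^7e^(−1λ) · λ^3e^(−19.45λ) = λ^10e^(−20.45λ), i.e. Gamma(11, 20.45).
Mode = (a−1)/b = 10/20.45 ≈ 0.489.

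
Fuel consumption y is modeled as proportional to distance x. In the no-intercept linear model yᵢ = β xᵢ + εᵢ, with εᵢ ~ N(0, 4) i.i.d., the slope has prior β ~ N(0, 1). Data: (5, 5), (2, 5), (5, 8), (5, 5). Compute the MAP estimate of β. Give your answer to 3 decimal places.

β̂_MAP = 1.205

log p(β | y) = −Σ(yᵢ − βxᵢ)²/(2·4) − β²/(2·1) + const.
Setting the derivative to zero: Σxᵢ(yᵢ − βxᵢ)/4 − β/1 = 0, so β = Σxᵢyᵢ / (Σxᵢ² + σ²/τ²).
Σxᵢyᵢ = 5·5 + 2·5 + 5·8 + 5·5 = 100; Σxᵢ² = 79; σ²/τ² = 4.
β̂_MAP = 100 / (79 + 4) = 100/83 ≈ 1.205.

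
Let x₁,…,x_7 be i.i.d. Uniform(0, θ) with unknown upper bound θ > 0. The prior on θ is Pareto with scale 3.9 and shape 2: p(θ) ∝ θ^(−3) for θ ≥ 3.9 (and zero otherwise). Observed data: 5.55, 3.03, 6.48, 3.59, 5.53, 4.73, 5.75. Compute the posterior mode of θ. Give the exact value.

The Uniform(0, θ) likelihood is θ^(−n) for θ ≥ max(xᵢ), zero otherwise. Here max(xᵢ) = 6.48.
Posterior ∝ θ^(−3) · θ^(−7) = θ^(−10) on θ ≥ max(3.9, 6.48) = 6.48.
This density is strictly decreasing in θ, so the posterior mode lies at the lower boundary of the support.

θ̂_MAP = 6.48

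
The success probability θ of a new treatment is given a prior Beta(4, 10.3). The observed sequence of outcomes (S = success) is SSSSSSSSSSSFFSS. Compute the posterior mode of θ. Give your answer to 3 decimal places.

Prior: Beta(4, 10.3).
Data: 13 successes in 15 trials (from the sequence). The binomial likelihood contributes θ^13(1−θ)^2, so the posterior is Beta(4+13, 10.3+2) = Beta(17, 12.3).
For Beta(a, b) with a, b > 1 the mode is (a−1)/(a+b−2) = 16/27.3 ≈ 0.586.

θ̂_MAP = 0.586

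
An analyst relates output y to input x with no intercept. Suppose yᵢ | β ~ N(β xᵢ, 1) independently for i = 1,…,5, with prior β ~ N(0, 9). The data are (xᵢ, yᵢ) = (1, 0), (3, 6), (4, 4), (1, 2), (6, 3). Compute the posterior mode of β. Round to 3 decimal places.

log p(β | y) = −Σ(yᵢ − βxᵢ)²/(2·1) − β²/(2·9) + const.
Setting the derivative to zero: Σxᵢ(yᵢ − βxᵢ)/1 − β/9 = 0, so β = Σxᵢyᵢ / (Σxᵢ² + σ²/τ²).
Σxᵢyᵢ = 1·0 + 3·6 + 4·4 + 1·2 + 6·3 = 54; Σxᵢ² = 63; σ²/τ² = 1/9.
β̂_MAP = 54 / (63 + 1/9) = 54/(568/9) = 243/284 ≈ 0.856.

β̂_MAP = 0.856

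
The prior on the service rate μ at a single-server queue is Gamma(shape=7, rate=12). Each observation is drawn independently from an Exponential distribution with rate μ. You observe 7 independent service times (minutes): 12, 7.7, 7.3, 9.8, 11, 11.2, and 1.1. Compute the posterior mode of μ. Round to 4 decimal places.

μ̂_MAP = 0.1803

The Exponential(rate=μ) likelihood is ∝ μ^n e^(−μΣtᵢ). Here n = 7 and Σtᵢ = 12 + 7.7 + 7.3 + 9.8 + 11 + 11.2 + 1.1 = 60.1.
Posterior ∝ μ^6e^(−12μ) · μ^7e^(−60.1μ) = μ^13e^(−72.1μ), i.e. Gamma(14, 72.1).
Mode = (a−1)/b = 13/72.1 ≈ 0.1803.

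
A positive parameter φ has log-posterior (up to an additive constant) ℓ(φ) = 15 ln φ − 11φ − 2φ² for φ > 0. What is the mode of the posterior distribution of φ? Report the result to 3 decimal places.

φ̂_MAP = 1.000

ℓ'(φ) = 15/φ − 11 − 4φ. Setting this to zero and multiplying by φ: 4φ² + 11φ − 15 = 0.
φ = (−11 + √(11² + 4·4·15)) / (2·4) = (−11 + √361) / 8 = (−11 + 19)/8 = 1.
ℓ''(φ) = −15/φ² − 4 < 0, confirming a maximum.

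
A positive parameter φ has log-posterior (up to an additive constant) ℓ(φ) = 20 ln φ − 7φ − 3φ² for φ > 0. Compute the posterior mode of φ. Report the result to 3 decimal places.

φ̂_MAP = 1.333

ℓ'(φ) = 20/φ − 7 − 6φ. Setting this to zero and multiplying by φ: 6φ² + 7φ − 20 = 0.
φ = (−7 + √(7² + 4·6·20)) / (2·6) = (−7 + √529) / 12 = (−7 + 23)/12 = 4/3.
ℓ''(φ) = −20/φ² − 6 < 0, confirming a maximum.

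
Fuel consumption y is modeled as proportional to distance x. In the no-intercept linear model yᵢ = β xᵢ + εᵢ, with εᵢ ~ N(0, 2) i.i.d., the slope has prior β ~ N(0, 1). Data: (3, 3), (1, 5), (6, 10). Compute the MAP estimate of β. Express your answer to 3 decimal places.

log p(β | y) = −Σ(yᵢ − βxᵢ)²/(2·2) − β²/(2·1) + const.
Setting the derivative to zero: Σxᵢ(yᵢ − βxᵢ)/2 − β/1 = 0, so β = Σxᵢyᵢ / (Σxᵢ² + σ²/τ²).
Σxᵢyᵢ = 3·3 + 1·5 + 6·10 = 74; Σxᵢ² = 46; σ²/τ² = 2.
β̂_MAP = 74 / (46 + 2) = 74/48 ≈ 1.542.

β̂_MAP = 1.542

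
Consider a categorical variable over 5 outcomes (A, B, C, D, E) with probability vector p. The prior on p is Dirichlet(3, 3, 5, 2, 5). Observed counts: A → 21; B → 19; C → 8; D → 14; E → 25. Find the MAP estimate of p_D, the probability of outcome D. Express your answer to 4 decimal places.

MAP estimate of p_D = 0.1500

The posterior is Dirichlet(αᵢ + nᵢ) = Dirichlet(24, 22, 13, 16, 30).
For a Dirichlet(a₁,…,a_K) with all aᵢ > 1, the mode has j-th component (aⱼ − 1)/(Σaᵢ − K).
Here Σaᵢ = 105 and K = 5, so p_D = (16 − 1)/(105 − 5) = 15/100 ≈ 0.1500.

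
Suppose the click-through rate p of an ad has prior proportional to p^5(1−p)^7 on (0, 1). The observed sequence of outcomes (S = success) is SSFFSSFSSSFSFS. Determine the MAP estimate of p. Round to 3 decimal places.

p̂_MAP = 0.538

The prior density ∝ p^5(1−p)^7 is the kernel of Beta(6, 8).
Data: 9 successes in 14 trials (from the sequence). The binomial likelihood contributes p^9(1−p)^5, so the posterior is Beta(6+9, 8+5) = Beta(15, 13).
For Beta(a, b) with a, b > 1 the mode is (a−1)/(a+b−2) = 14/26 ≈ 0.538.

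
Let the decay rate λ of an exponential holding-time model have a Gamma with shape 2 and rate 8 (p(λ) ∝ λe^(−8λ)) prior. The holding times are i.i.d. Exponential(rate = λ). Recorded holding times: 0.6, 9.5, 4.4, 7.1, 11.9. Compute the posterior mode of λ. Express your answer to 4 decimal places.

The Exponential(rate=λ) likelihood is ∝ λ^n e^(−λΣtᵢ). Here n = 5 and Σtᵢ = 0.6 + 9.5 + 4.4 + 7.1 + 11.9 = 33.5.
Posterior ∝ λe^(−8λ) · λ^5e^(−33.5λ) = λ^6e^(−41.5λ), i.e. Gamma(7, 41.5).
Mode = (a−1)/b = 6/41.5 ≈ 0.1446.

λ̂_MAP = 0.1446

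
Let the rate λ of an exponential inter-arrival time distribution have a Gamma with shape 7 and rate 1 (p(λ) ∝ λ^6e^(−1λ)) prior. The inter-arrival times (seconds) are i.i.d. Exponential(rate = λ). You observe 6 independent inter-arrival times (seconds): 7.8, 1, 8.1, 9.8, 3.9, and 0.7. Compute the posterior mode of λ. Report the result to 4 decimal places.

λ̂_MAP = 0.3715

The Exponential(rate=λ) likelihood is ∝ λ^n e^(−λΣtᵢ). Here n = 6 and Σtᵢ = 7.8 + 1 + 8.1 + 9.8 + 3.9 + 0.7 = 31.3.
Posterior ∝ λ^6e^(−1λ) · λ^6e^(−31.3λ) = λ^12e^(−32.3λ), i.e. Gamma(13, 32.3).
Mode = (a−1)/b = 12/32.3 ≈ 0.3715.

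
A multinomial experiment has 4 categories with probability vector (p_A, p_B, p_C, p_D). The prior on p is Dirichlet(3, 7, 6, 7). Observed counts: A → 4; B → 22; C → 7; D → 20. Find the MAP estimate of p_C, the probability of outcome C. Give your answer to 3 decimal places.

MAP estimate of p_C = 0.167

The posterior is Dirichlet(αᵢ + nᵢ) = Dirichlet(7, 29, 13, 27).
For a Dirichlet(a₁,…,a_K) with all aᵢ > 1, the mode has j-th component (aⱼ − 1)/(Σaᵢ − K).
Here Σaᵢ = 76 and K = 4, so p_C = (13 − 1)/(76 − 4) = 12/72 ≈ 0.167.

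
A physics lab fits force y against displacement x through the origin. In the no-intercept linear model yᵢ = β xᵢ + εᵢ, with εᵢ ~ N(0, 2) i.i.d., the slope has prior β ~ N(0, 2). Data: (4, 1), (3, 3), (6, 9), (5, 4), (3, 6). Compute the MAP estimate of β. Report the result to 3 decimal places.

log p(β | y) = −Σ(yᵢ − βxᵢ)²/(2·2) − β²/(2·2) + const.
Setting the derivative to zero: Σxᵢ(yᵢ − βxᵢ)/2 − β/2 = 0, so β = Σxᵢyᵢ / (Σxᵢ² + σ²/τ²).
Σxᵢyᵢ = 4·1 + 3·3 + 6·9 + 5·4 + 3·6 = 105; Σxᵢ² = 95; σ²/τ² = 1.
β̂_MAP = 105 / (95 + 1) = 105/96 ≈ 1.094.

β̂_MAP = 1.094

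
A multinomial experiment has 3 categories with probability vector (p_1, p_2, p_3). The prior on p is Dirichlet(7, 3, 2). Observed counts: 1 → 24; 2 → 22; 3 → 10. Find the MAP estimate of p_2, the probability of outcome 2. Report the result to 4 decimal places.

The posterior is Dirichlet(αᵢ + nᵢ) = Dirichlet(31, 25, 12).
For a Dirichlet(a₁,…,a_K) with all aᵢ > 1, the mode has j-th component (aⱼ − 1)/(Σaᵢ − K).
Here Σaᵢ = 68 and K = 3, so p_2 = (25 − 1)/(68 − 3) = 24/65 ≈ 0.3692.

MAP estimate: 0.3692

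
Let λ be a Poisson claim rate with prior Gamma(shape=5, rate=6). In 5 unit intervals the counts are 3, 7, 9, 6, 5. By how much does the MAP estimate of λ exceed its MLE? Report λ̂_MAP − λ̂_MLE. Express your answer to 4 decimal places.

Σxᵢ = 30. Posterior is Gamma(35, 11); MAP = (35−1)/11 = 34/11 ≈ 3.09091.
MLE = x̄ = 30/5 ≈ 6.00000.
Difference = 34/11 − 30/5 = -32/11 ≈ -2.9091.

MAP − MLE = -2.9091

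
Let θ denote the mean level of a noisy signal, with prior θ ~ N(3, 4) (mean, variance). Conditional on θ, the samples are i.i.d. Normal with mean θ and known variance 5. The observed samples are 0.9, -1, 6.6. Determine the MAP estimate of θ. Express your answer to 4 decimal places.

θ̂_MAP = 2.4118

n = 3; x̄ = (0.9 + (-1) + 6.6)/3 = 6.5/3 = 13/6 ≈ 2.1667.
For a Normal prior and Normal likelihood with known variance, the posterior is Normal; its mode equals its mean, the precision-weighted average.
Prior precision 1/σ₀² = 1/4 = 0.25; data precision n/σ² = 3/5 = 0.6.
θ̂ = (0.25·3 + 0.6·(13/6)) / (0.25 + 0.6) = 2.05/0.85 = 41/17 ≈ 2.4118.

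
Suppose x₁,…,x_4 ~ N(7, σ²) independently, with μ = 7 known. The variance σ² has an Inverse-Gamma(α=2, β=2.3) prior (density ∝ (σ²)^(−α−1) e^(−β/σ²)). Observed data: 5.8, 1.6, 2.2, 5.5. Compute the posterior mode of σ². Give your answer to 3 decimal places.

σ̂²_MAP = 6.049

Sum of squared deviations about the known mean: SS = (5.8−7)² + (1.6−7)² + (2.2−7)² + (5.5−7)² = 55.89.
The Normal likelihood contributes (σ²)^(−n/2) exp(−SS/(2σ²)), so the posterior is Inverse-Gamma(α + n/2, β + SS/2) = Inverse-Gamma(4, 30.245).
The mode of Inverse-Gamma(a, b) is b/(a+1) = 30.245/5 ≈ 6.049.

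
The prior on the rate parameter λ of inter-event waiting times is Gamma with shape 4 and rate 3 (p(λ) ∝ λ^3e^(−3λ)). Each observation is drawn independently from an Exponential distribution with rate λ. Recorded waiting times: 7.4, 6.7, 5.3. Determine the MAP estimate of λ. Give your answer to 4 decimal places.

The Exponential(rate=λ) likelihood is ∝ λ^n e^(−λΣtᵢ). Here n = 3 and Σtᵢ = 7.4 + 6.7 + 5.3 = 19.4.
Posterior ∝ λ^3e^(−3λ) · λ^3e^(−19.4λ) = λ^6e^(−22.4λ), i.e. Gamma(7, 22.4).
Mode = (a−1)/b = 6/22.4 ≈ 0.2679.

λ̂_MAP = 0.2679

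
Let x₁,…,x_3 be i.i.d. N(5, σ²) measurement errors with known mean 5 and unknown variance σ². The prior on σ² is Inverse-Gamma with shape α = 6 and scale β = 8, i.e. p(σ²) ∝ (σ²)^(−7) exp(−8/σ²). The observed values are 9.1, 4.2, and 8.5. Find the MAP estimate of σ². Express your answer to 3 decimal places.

Sum of squared deviations about the known mean: SS = (9.1−5)² + (4.2−5)² + (8.5−5)² = 29.7.
The Normal likelihood contributes (σ²)^(−n/2) exp(−SS/(2σ²)), so the posterior is Inverse-Gamma(α + n/2, β + SS/2) = Inverse-Gamma(7.5, 22.85).
The mode of Inverse-Gamma(a, b) is b/(a+1) = 22.85/8.5 ≈ 2.688.

σ̂²_MAP = 2.688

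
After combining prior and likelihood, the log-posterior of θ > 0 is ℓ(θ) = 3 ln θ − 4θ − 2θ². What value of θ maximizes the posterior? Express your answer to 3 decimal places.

ℓ'(θ) = 3/θ − 4 − 4θ. Setting this to zero and multiplying by θ: 4θ² + 4θ − 3 = 0.
θ = (−4 + √(4² + 4·4·3)) / (2·4) = (−4 + √64) / 8 = (−4 + 8)/8 = 1/2.
ℓ''(θ) = −3/θ² − 4 < 0, confirming a maximum.

θ̂_MAP = 0.500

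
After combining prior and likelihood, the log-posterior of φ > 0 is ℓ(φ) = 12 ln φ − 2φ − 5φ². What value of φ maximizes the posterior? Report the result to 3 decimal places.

φ̂_MAP = 1.000

ℓ'(φ) = 12/φ − 2 − 10φ. Setting this to zero and multiplying by φ: 10φ² + 2φ − 12 = 0.
φ = (−2 + √(2² + 4·10·12)) / (2·10) = (−2 + √484) / 20 = (−2 + 22)/20 = 1.
ℓ''(φ) = −12/φ² − 10 < 0, confirming a maximum.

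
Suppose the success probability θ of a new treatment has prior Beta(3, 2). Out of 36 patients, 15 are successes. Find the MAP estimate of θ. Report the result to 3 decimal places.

θ̂_MAP = 0.436

Prior: Beta(3, 2).
Data: 15 successes in 36 trials. The binomial likelihood contributes θ^15(1−θ)^21, so the posterior is Beta(3+15, 2+21) = Beta(18, 23).
For Beta(a, b) with a, b > 1 the mode is (a−1)/(a+b−2) = 17/39 ≈ 0.436.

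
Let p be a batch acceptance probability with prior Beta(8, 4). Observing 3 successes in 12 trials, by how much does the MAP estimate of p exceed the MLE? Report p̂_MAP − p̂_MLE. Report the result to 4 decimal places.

MAP − MLE = 0.2045

Posterior is Beta(11, 13); MAP = (11−1)/(24−2) = 10/22 ≈ 0.45455.
MLE ignores the prior: p̂_MLE = k/n = 3/12 ≈ 0.25000.
Difference = 10/22 − 3/12 = 9/44 ≈ 0.2045.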